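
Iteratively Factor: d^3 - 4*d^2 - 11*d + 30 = (d + 3)*(d^2 - 7*d + 10) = (d - 5)*(d + 3)*(d - 2)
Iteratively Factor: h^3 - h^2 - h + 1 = (h + 1)*(h^2 - 2*h + 1) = (h - 1)*(h + 1)*(h - 1)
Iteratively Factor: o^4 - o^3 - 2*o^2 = (o)*(o^3 - o^2 - 2*o) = o*(o + 1)*(o^2 - 2*o) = o*(o - 2)*(o + 1)*(o)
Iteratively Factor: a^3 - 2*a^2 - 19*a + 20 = (a - 1)*(a^2 - a - 20) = (a - 5)*(a - 1)*(a + 4)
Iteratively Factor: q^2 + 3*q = (q)*(q + 3)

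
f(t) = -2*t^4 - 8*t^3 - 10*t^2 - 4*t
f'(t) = -8*t^3 - 24*t^2 - 20*t - 4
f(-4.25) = -202.01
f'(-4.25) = 261.62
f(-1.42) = 0.29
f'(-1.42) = -1.09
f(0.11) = -0.57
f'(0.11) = -6.50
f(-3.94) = -132.14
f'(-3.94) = 191.54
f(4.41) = -1654.71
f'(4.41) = -1245.08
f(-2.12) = -0.64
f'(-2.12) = 6.76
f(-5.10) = -531.53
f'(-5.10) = 534.97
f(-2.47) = -5.02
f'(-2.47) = 19.53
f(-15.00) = -76440.00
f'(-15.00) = 21896.00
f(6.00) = -4704.00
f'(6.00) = -2716.00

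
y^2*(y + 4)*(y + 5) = y^4 + 9*y^3 + 20*y^2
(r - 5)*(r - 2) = r^2 - 7*r + 10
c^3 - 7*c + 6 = (c - 2)*(c - 1)*(c + 3)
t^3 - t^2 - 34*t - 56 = (t - 7)*(t + 2)*(t + 4)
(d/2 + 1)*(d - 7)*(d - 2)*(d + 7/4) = d^4/2 - 21*d^3/8 - 65*d^2/8 + 21*d/2 + 49/2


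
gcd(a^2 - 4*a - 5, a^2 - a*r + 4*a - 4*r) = 1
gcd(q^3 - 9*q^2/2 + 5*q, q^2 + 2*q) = q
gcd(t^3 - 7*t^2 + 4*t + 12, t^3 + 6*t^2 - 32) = t - 2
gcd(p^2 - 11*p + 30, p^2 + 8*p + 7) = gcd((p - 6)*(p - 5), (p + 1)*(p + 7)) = 1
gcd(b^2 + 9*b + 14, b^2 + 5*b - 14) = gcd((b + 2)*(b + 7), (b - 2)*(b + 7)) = b + 7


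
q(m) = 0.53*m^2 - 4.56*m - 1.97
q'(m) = 1.06*m - 4.56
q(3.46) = -11.40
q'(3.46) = -0.89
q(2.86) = -10.68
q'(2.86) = -1.53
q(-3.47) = 20.23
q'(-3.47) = -8.24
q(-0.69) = 1.43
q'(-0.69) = -5.29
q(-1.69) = 7.25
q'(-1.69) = -6.35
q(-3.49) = 20.40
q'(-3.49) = -8.26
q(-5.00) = 34.08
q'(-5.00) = -9.86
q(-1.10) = 3.69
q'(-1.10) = -5.73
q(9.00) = -0.08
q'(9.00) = 4.98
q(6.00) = -10.25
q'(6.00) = 1.80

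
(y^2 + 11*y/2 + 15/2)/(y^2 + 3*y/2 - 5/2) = (y + 3)/(y - 1)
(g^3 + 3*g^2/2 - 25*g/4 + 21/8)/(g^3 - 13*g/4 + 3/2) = (g + 7/2)/(g + 2)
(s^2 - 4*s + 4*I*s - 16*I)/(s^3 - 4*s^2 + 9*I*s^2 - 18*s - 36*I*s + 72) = (s + 4*I)/(s^2 + 9*I*s - 18)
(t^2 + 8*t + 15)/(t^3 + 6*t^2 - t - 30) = 1/(t - 2)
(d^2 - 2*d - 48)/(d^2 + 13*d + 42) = (d - 8)/(d + 7)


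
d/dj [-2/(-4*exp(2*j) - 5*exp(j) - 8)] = (-16*exp(j) - 10)*exp(j)/(4*exp(2*j) + 5*exp(j) + 8)^2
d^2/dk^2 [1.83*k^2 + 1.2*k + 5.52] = 3.66000000000000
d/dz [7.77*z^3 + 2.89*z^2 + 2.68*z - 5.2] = 23.31*z^2 + 5.78*z + 2.68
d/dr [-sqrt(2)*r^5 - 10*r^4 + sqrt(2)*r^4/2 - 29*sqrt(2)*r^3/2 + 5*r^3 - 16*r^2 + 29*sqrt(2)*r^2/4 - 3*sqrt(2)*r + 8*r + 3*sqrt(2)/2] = -5*sqrt(2)*r^4 - 40*r^3 + 2*sqrt(2)*r^3 - 87*sqrt(2)*r^2/2 + 15*r^2 - 32*r + 29*sqrt(2)*r/2 - 3*sqrt(2) + 8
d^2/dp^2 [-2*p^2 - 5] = -4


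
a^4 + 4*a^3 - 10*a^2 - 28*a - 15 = (a - 3)*(a + 1)^2*(a + 5)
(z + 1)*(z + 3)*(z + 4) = z^3 + 8*z^2 + 19*z + 12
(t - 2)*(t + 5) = t^2 + 3*t - 10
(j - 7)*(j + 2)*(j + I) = j^3 - 5*j^2 + I*j^2 - 14*j - 5*I*j - 14*I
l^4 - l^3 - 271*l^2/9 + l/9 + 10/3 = (l - 6)*(l - 1/3)*(l + 1/3)*(l + 5)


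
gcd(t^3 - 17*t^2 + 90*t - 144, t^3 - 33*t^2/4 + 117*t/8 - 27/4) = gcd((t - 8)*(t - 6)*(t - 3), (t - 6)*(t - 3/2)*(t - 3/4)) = t - 6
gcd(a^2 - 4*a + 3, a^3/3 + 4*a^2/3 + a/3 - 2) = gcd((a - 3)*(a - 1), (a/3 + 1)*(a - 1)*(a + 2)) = a - 1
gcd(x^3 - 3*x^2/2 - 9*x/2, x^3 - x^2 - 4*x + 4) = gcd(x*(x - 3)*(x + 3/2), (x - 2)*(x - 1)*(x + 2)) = 1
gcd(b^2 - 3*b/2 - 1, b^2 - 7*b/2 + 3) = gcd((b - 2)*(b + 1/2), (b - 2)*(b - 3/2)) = b - 2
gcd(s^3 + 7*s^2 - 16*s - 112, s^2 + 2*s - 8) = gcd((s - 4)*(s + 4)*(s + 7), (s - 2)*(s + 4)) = s + 4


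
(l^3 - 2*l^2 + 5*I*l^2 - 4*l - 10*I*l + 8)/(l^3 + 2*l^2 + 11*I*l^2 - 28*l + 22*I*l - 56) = (l^2 + l*(-2 + I) - 2*I)/(l^2 + l*(2 + 7*I) + 14*I)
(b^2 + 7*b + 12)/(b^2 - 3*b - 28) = (b + 3)/(b - 7)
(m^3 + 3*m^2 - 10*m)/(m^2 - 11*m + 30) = m*(m^2 + 3*m - 10)/(m^2 - 11*m + 30)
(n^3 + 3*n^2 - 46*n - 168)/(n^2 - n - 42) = n + 4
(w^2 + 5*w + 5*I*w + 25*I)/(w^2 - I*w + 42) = (w^2 + 5*w*(1 + I) + 25*I)/(w^2 - I*w + 42)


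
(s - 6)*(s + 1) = s^2 - 5*s - 6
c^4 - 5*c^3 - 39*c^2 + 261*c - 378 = (c - 6)*(c - 3)^2*(c + 7)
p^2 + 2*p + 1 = (p + 1)^2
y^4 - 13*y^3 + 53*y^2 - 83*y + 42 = (y - 7)*(y - 3)*(y - 2)*(y - 1)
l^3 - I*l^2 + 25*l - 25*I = (l - 5*I)*(l - I)*(l + 5*I)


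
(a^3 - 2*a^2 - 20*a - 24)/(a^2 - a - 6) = (a^2 - 4*a - 12)/(a - 3)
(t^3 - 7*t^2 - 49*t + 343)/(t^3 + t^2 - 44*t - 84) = (t^2 - 49)/(t^2 + 8*t + 12)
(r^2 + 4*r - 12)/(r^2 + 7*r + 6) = (r - 2)/(r + 1)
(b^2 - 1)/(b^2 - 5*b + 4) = (b + 1)/(b - 4)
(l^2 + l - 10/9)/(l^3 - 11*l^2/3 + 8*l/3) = (9*l^2 + 9*l - 10)/(3*l*(3*l^2 - 11*l + 8))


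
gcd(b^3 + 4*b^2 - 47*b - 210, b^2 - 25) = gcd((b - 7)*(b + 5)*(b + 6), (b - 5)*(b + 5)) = b + 5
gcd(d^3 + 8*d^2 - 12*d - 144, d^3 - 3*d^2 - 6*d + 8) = d - 4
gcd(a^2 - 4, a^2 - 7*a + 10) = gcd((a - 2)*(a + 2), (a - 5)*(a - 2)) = a - 2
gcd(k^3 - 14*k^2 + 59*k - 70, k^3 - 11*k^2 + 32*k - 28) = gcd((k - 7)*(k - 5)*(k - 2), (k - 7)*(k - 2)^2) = k^2 - 9*k + 14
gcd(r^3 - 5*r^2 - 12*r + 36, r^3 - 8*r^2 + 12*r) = r^2 - 8*r + 12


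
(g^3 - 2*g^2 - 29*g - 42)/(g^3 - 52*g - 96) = (g^2 - 4*g - 21)/(g^2 - 2*g - 48)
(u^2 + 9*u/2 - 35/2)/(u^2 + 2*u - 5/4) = 2*(2*u^2 + 9*u - 35)/(4*u^2 + 8*u - 5)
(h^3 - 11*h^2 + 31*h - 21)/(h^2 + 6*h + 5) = (h^3 - 11*h^2 + 31*h - 21)/(h^2 + 6*h + 5)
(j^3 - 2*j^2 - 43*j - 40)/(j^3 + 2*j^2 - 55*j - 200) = (j + 1)/(j + 5)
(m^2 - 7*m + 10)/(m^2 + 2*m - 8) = (m - 5)/(m + 4)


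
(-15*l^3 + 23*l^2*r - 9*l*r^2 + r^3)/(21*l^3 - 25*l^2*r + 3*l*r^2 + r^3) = (-5*l + r)/(7*l + r)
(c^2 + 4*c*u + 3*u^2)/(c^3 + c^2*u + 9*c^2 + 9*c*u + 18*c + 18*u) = (c + 3*u)/(c^2 + 9*c + 18)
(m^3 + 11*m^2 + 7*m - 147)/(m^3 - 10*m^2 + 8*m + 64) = (m^3 + 11*m^2 + 7*m - 147)/(m^3 - 10*m^2 + 8*m + 64)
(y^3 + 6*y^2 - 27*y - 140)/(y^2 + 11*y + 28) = y - 5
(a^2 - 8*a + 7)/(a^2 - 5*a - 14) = (a - 1)/(a + 2)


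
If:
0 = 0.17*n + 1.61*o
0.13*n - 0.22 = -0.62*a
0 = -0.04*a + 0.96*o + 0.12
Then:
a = 0.12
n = 1.14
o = -0.12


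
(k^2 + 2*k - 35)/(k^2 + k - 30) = (k + 7)/(k + 6)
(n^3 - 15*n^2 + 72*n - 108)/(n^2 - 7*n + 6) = (n^2 - 9*n + 18)/(n - 1)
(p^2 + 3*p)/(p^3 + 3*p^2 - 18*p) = (p + 3)/(p^2 + 3*p - 18)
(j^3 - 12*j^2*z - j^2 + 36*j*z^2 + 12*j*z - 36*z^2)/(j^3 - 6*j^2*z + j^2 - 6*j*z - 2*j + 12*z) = (j - 6*z)/(j + 2)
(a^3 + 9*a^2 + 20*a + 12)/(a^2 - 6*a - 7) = (a^2 + 8*a + 12)/(a - 7)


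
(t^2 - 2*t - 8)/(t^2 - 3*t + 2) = (t^2 - 2*t - 8)/(t^2 - 3*t + 2)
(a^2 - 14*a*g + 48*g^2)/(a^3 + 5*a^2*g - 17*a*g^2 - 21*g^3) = (a^2 - 14*a*g + 48*g^2)/(a^3 + 5*a^2*g - 17*a*g^2 - 21*g^3)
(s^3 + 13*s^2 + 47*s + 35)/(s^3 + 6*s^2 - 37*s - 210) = (s + 1)/(s - 6)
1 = 1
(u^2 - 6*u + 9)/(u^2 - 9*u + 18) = (u - 3)/(u - 6)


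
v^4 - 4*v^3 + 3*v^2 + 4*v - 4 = (v - 2)^2*(v - 1)*(v + 1)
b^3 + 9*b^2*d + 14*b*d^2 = b*(b + 2*d)*(b + 7*d)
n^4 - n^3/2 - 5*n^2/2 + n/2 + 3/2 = (n - 3/2)*(n - 1)*(n + 1)^2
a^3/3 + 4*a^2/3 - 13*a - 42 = (a/3 + 1)*(a - 6)*(a + 7)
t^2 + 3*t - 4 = (t - 1)*(t + 4)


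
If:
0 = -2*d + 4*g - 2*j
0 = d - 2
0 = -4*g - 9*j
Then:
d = 2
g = 9/11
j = -4/11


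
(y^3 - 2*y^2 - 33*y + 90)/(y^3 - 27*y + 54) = (y - 5)/(y - 3)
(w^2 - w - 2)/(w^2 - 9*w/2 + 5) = 2*(w + 1)/(2*w - 5)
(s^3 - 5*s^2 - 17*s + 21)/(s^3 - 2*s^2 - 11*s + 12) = (s - 7)/(s - 4)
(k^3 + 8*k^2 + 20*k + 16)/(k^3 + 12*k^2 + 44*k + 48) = (k + 2)/(k + 6)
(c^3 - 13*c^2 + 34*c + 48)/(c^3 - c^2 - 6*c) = (-c^3 + 13*c^2 - 34*c - 48)/(c*(-c^2 + c + 6))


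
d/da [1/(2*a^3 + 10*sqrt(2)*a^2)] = (-3*a - 10*sqrt(2))/(2*a^3*(a + 5*sqrt(2))^2)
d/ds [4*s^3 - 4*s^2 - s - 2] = 12*s^2 - 8*s - 1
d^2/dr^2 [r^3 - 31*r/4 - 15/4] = 6*r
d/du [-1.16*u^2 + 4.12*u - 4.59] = 4.12 - 2.32*u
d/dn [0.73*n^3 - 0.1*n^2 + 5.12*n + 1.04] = 2.19*n^2 - 0.2*n + 5.12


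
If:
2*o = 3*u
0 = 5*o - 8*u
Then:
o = 0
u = 0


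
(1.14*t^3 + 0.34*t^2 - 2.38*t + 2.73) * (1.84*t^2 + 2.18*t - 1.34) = 2.0976*t^5 + 3.1108*t^4 - 5.1656*t^3 - 0.620800000000001*t^2 + 9.1406*t - 3.6582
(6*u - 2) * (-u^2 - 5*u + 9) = -6*u^3 - 28*u^2 + 64*u - 18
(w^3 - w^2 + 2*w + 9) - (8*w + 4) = w^3 - w^2 - 6*w + 5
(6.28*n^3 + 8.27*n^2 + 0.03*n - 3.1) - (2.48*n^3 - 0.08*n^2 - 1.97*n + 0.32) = 3.8*n^3 + 8.35*n^2 + 2.0*n - 3.42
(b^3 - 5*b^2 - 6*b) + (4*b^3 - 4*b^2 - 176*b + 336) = 5*b^3 - 9*b^2 - 182*b + 336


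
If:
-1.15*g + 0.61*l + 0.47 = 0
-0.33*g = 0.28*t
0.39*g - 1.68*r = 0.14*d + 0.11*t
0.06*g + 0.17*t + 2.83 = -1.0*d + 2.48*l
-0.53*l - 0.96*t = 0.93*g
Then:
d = -2.28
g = 0.51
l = 0.19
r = 0.35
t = -0.60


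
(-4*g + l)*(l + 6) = -4*g*l - 24*g + l^2 + 6*l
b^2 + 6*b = b*(b + 6)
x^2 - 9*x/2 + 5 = (x - 5/2)*(x - 2)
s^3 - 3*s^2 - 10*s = s*(s - 5)*(s + 2)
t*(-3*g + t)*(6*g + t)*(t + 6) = -18*g^2*t^2 - 108*g^2*t + 3*g*t^3 + 18*g*t^2 + t^4 + 6*t^3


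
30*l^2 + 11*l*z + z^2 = (5*l + z)*(6*l + z)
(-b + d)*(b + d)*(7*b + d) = -7*b^3 - b^2*d + 7*b*d^2 + d^3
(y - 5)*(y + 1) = y^2 - 4*y - 5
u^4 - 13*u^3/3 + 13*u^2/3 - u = u*(u - 3)*(u - 1)*(u - 1/3)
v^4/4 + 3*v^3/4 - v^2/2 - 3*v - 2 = (v/4 + 1/2)*(v - 2)*(v + 1)*(v + 2)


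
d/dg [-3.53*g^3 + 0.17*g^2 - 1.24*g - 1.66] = -10.59*g^2 + 0.34*g - 1.24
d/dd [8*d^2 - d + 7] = 16*d - 1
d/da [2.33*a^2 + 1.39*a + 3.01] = 4.66*a + 1.39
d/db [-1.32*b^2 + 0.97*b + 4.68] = 0.97 - 2.64*b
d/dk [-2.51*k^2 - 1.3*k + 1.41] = -5.02*k - 1.3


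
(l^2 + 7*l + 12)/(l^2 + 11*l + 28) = (l + 3)/(l + 7)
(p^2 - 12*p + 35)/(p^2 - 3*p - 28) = (p - 5)/(p + 4)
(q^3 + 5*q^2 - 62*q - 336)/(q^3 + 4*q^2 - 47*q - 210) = (q^2 - q - 56)/(q^2 - 2*q - 35)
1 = 1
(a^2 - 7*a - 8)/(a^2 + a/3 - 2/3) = 3*(a - 8)/(3*a - 2)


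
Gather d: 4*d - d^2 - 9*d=-d^2 - 5*d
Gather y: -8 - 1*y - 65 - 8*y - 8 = -9*y - 81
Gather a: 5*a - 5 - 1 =5*a - 6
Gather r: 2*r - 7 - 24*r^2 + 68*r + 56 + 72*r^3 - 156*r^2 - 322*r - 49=72*r^3 - 180*r^2 - 252*r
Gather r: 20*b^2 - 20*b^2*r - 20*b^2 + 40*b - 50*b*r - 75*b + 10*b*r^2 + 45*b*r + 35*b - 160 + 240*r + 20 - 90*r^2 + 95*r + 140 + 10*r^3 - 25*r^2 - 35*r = 10*r^3 + r^2*(10*b - 115) + r*(-20*b^2 - 5*b + 300)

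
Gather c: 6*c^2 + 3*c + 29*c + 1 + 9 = 6*c^2 + 32*c + 10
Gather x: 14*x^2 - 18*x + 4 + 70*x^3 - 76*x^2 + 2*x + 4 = 70*x^3 - 62*x^2 - 16*x + 8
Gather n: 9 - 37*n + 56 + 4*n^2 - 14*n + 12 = 4*n^2 - 51*n + 77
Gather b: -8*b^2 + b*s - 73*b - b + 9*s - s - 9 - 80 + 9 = -8*b^2 + b*(s - 74) + 8*s - 80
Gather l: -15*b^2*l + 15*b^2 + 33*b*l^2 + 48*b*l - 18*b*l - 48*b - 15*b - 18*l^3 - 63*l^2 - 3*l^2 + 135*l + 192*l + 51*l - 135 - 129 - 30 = 15*b^2 - 63*b - 18*l^3 + l^2*(33*b - 66) + l*(-15*b^2 + 30*b + 378) - 294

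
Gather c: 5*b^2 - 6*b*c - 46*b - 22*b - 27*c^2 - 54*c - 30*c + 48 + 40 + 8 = 5*b^2 - 68*b - 27*c^2 + c*(-6*b - 84) + 96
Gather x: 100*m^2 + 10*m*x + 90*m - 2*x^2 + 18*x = 100*m^2 + 90*m - 2*x^2 + x*(10*m + 18)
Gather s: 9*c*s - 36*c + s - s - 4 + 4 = 9*c*s - 36*c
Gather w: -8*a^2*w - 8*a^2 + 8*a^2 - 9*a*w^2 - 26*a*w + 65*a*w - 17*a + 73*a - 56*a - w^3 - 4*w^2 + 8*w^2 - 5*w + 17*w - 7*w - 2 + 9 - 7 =-w^3 + w^2*(4 - 9*a) + w*(-8*a^2 + 39*a + 5)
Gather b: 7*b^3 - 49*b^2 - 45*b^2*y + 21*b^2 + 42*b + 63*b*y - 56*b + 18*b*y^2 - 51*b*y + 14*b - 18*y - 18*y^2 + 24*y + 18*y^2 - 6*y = 7*b^3 + b^2*(-45*y - 28) + b*(18*y^2 + 12*y)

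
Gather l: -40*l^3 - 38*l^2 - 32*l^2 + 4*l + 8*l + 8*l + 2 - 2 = -40*l^3 - 70*l^2 + 20*l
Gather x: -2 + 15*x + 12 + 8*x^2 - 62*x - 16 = 8*x^2 - 47*x - 6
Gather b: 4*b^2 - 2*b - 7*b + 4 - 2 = 4*b^2 - 9*b + 2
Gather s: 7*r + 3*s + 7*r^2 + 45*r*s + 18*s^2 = 7*r^2 + 7*r + 18*s^2 + s*(45*r + 3)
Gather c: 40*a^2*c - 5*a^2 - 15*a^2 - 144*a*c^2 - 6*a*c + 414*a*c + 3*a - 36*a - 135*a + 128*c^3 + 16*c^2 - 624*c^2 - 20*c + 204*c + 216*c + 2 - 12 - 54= -20*a^2 - 168*a + 128*c^3 + c^2*(-144*a - 608) + c*(40*a^2 + 408*a + 400) - 64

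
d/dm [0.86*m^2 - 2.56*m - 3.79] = 1.72*m - 2.56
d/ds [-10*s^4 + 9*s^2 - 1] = -40*s^3 + 18*s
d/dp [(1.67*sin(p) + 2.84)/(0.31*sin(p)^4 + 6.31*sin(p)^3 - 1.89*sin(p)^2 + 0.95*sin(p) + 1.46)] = (-1.5531*sin(p)^4 - 24.597*sin(p)^3 - 50.6049*sin(p)^2 + 10.7352*sin(p) - 0.2598)*cos(p)/(0.0961*sin(p)^8 + 3.9122*sin(p)^7 + 38.6443*sin(p)^6 - 23.2628*sin(p)^5 + 16.4663*sin(p)^4 + 14.8342*sin(p)^3 - 4.6163*sin(p)^2 + 2.774*sin(p) + 2.1316)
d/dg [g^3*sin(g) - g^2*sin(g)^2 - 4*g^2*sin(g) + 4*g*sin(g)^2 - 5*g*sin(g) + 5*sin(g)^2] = g^3*cos(g) + 3*g^2*sin(g) - g^2*sin(2*g) - 4*g^2*cos(g) - 2*g*sin(g)^2 - 8*g*sin(g) + 4*g*sin(2*g) - 5*g*cos(g) + 4*sin(g)^2 - 5*sin(g) + 5*sin(2*g)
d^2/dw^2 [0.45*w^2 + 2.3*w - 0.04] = 0.900000000000000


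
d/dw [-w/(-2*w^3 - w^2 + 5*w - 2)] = (2*w^3 + w^2 - w*(6*w^2 + 2*w - 5) - 5*w + 2)/(2*w^3 + w^2 - 5*w + 2)^2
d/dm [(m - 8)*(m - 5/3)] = 2*m - 29/3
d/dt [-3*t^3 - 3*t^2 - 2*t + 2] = -9*t^2 - 6*t - 2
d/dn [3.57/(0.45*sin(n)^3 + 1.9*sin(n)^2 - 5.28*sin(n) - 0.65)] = (-4.8195*sin(n)^2 - 13.566*sin(n) + 18.8496)*cos(n)/(0.45*sin(n)^3 + 1.9*sin(n)^2 - 5.28*sin(n) - 0.65)^2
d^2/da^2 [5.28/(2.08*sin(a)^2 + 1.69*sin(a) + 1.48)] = (-91.373568*sin(a)^4 - 55.680768*sin(a)^3 + 186.995952*sin(a)^2 + 124.567872*sin(a) - 2.347488)/(2.08*sin(a)^2 + 1.69*sin(a) + 1.48)^3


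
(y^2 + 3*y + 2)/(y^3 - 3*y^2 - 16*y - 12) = 1/(y - 6)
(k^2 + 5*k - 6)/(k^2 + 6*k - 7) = (k + 6)/(k + 7)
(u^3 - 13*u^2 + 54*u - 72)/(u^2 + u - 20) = (u^2 - 9*u + 18)/(u + 5)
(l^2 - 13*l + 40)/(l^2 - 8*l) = (l - 5)/l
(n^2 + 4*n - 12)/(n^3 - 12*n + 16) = (n + 6)/(n^2 + 2*n - 8)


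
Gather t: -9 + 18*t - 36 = 18*t - 45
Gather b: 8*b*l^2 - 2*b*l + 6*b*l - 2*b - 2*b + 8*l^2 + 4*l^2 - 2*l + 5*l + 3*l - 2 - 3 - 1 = b*(8*l^2 + 4*l - 4) + 12*l^2 + 6*l - 6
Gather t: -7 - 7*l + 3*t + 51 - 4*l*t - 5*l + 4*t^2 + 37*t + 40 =-12*l + 4*t^2 + t*(40 - 4*l) + 84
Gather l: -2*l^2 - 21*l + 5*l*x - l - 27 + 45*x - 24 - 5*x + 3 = -2*l^2 + l*(5*x - 22) + 40*x - 48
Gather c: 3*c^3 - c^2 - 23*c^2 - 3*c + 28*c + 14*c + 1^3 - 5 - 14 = 3*c^3 - 24*c^2 + 39*c - 18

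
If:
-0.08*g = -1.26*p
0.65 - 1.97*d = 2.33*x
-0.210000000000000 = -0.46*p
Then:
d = 0.32994923857868 - 1.18274111675127*x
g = 7.19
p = 0.46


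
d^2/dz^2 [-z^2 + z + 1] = -2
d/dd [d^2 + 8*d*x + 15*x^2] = 2*d + 8*x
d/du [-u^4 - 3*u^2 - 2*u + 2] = -4*u^3 - 6*u - 2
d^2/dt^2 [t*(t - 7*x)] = 2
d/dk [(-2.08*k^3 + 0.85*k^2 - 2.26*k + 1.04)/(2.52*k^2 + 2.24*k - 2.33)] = (-5.2416*k^4 - 9.3184*k^3 + 22.1384*k^2 - 9.2026*k + 2.9362)/(6.3504*k^4 + 11.2896*k^3 - 6.7256*k^2 - 10.4384*k + 5.4289)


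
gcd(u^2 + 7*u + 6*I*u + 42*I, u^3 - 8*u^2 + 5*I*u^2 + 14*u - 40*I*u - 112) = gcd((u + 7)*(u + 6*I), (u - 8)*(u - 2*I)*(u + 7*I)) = 1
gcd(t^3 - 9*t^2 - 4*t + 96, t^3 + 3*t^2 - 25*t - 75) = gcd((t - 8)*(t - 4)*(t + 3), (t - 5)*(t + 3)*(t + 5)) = t + 3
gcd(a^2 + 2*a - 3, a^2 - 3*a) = 1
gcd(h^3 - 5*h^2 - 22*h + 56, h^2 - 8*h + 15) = 1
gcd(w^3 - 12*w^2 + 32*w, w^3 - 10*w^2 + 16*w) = w^2 - 8*w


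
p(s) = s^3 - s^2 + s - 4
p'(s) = 3*s^2 - 2*s + 1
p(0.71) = -3.44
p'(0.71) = 1.09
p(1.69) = -0.34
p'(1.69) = 6.19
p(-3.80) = -77.11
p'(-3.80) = 51.92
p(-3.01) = -43.34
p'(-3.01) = 34.20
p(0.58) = -3.56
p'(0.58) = 0.85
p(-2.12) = -20.14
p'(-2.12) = 18.72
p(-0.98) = -6.88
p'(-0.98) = 5.84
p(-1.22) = -8.52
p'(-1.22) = 7.91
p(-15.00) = -3619.00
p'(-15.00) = 706.00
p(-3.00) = -43.00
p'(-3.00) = 34.00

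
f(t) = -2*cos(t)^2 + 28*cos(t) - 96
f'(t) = 4*sin(t)*cos(t) - 28*sin(t)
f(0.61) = -74.39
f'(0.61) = -14.16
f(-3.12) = -125.99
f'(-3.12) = 0.69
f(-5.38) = -79.43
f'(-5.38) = -20.04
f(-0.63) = -74.68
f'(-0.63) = 14.59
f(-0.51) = -73.09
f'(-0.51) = 11.96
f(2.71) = -123.08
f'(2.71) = -13.23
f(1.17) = -85.38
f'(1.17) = -24.34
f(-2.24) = -114.14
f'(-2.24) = 23.91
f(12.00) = -73.80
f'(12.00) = 13.21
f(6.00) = -70.96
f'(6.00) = 6.75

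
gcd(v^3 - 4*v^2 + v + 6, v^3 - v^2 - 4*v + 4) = v - 2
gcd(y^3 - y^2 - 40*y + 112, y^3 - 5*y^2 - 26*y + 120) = y - 4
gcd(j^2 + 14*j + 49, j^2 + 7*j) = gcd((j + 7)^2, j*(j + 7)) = j + 7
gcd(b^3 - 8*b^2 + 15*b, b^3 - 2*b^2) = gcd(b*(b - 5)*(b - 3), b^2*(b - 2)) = b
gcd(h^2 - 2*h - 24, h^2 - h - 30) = h - 6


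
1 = 1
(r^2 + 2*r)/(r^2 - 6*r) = (r + 2)/(r - 6)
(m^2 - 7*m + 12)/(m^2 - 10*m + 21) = (m - 4)/(m - 7)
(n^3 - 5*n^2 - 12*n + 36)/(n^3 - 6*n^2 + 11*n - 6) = (n^2 - 3*n - 18)/(n^2 - 4*n + 3)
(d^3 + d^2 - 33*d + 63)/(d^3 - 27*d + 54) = (d + 7)/(d + 6)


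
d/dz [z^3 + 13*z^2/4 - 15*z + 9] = 3*z^2 + 13*z/2 - 15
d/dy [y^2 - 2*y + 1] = 2*y - 2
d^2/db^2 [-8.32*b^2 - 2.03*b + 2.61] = -16.6400000000000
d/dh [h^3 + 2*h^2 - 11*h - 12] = 3*h^2 + 4*h - 11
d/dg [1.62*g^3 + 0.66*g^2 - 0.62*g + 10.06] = 4.86*g^2 + 1.32*g - 0.62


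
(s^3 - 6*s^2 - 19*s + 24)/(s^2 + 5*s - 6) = (s^2 - 5*s - 24)/(s + 6)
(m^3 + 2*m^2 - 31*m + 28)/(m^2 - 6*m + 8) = (m^2 + 6*m - 7)/(m - 2)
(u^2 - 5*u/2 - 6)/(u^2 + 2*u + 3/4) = 2*(u - 4)/(2*u + 1)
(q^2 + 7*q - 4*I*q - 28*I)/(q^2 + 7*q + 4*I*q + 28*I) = (q - 4*I)/(q + 4*I)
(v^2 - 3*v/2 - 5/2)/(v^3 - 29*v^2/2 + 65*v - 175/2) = (v + 1)/(v^2 - 12*v + 35)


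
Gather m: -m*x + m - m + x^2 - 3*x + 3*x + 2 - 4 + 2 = -m*x + x^2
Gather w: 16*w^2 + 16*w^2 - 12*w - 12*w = 32*w^2 - 24*w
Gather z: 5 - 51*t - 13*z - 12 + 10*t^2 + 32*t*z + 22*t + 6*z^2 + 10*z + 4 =10*t^2 - 29*t + 6*z^2 + z*(32*t - 3) - 3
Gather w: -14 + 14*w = 14*w - 14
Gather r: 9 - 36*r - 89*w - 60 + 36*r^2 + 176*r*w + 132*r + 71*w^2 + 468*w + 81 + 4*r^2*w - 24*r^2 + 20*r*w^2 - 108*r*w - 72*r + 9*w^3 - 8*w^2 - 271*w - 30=r^2*(4*w + 12) + r*(20*w^2 + 68*w + 24) + 9*w^3 + 63*w^2 + 108*w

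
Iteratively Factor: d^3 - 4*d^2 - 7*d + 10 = (d + 2)*(d^2 - 6*d + 5) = (d - 1)*(d + 2)*(d - 5)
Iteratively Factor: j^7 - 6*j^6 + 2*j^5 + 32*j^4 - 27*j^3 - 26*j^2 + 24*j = (j + 2)*(j^6 - 8*j^5 + 18*j^4 - 4*j^3 - 19*j^2 + 12*j) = (j - 1)*(j + 2)*(j^5 - 7*j^4 + 11*j^3 + 7*j^2 - 12*j) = (j - 1)^2*(j + 2)*(j^4 - 6*j^3 + 5*j^2 + 12*j) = (j - 4)*(j - 1)^2*(j + 2)*(j^3 - 2*j^2 - 3*j) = j*(j - 4)*(j - 1)^2*(j + 2)*(j^2 - 2*j - 3) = j*(j - 4)*(j - 3)*(j - 1)^2*(j + 2)*(j + 1)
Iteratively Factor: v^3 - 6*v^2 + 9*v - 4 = (v - 1)*(v^2 - 5*v + 4) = (v - 1)^2*(v - 4)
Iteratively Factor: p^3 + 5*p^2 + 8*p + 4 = (p + 2)*(p^2 + 3*p + 2) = (p + 1)*(p + 2)*(p + 2)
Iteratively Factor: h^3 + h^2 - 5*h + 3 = (h - 1)*(h^2 + 2*h - 3) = (h - 1)*(h + 3)*(h - 1)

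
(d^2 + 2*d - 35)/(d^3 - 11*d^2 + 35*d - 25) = (d + 7)/(d^2 - 6*d + 5)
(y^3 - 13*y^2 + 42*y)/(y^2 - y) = (y^2 - 13*y + 42)/(y - 1)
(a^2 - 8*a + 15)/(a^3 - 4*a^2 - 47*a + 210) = (a - 3)/(a^2 + a - 42)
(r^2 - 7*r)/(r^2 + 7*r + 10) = r*(r - 7)/(r^2 + 7*r + 10)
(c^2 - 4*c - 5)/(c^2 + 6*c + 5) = (c - 5)/(c + 5)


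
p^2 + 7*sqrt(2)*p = p*(p + 7*sqrt(2))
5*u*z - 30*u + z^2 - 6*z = (5*u + z)*(z - 6)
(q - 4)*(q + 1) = q^2 - 3*q - 4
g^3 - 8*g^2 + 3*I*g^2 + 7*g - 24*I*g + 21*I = (g - 7)*(g - 1)*(g + 3*I)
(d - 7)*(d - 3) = d^2 - 10*d + 21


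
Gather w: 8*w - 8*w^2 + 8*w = -8*w^2 + 16*w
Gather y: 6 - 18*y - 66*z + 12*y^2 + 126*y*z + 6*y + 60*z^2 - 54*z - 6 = 12*y^2 + y*(126*z - 12) + 60*z^2 - 120*z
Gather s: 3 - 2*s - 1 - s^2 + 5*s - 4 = -s^2 + 3*s - 2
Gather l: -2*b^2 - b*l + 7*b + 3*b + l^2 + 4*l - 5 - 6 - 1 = -2*b^2 + 10*b + l^2 + l*(4 - b) - 12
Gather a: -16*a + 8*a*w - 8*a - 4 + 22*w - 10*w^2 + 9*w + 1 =a*(8*w - 24) - 10*w^2 + 31*w - 3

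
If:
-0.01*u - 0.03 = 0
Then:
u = -3.00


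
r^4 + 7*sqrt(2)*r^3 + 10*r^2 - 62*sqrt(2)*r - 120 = (r - 2*sqrt(2))*(r + sqrt(2))*(r + 3*sqrt(2))*(r + 5*sqrt(2))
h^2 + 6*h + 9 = (h + 3)^2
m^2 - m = m*(m - 1)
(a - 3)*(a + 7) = a^2 + 4*a - 21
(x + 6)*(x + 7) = x^2 + 13*x + 42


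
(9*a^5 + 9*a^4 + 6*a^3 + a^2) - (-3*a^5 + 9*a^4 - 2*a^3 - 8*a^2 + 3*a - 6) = 12*a^5 + 8*a^3 + 9*a^2 - 3*a + 6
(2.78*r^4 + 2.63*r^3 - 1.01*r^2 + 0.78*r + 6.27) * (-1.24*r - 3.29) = -3.4472*r^5 - 12.4074*r^4 - 7.4003*r^3 + 2.3557*r^2 - 10.341*r - 20.6283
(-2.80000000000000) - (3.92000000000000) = -6.72000000000000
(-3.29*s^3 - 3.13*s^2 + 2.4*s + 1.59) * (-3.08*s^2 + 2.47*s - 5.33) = 10.1332*s^5 + 1.5141*s^4 + 2.4126*s^3 + 17.7137*s^2 - 8.8647*s - 8.4747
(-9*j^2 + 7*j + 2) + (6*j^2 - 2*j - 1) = -3*j^2 + 5*j + 1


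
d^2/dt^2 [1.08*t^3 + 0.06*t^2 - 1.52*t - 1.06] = 6.48*t + 0.12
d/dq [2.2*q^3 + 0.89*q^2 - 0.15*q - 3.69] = 6.6*q^2 + 1.78*q - 0.15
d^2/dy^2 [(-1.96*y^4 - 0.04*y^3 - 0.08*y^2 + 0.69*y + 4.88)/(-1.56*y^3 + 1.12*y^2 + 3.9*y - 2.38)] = (-1.4210854715202e-14*y^8 - 1.4210854715202e-14*y^7 + 29.29568*y^6 - 0.909791999999911*y^5 + 13.382112*y^4 - 168.216304*y^3 + 304.431168*y^2 - 28.860384*y - 186.368712)/(3.796416*y^9 - 8.176896*y^8 - 22.602528*y^7 + 56.855456*y^6 + 31.556304*y^5 - 129.028704*y^4 + 29.565432*y^3 + 89.567016*y^2 - 66.27348*y + 13.481272)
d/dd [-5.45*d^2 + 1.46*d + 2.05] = 1.46 - 10.9*d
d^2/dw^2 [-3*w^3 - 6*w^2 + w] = -18*w - 12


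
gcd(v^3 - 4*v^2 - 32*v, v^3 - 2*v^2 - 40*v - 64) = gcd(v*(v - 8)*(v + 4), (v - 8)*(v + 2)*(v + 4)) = v^2 - 4*v - 32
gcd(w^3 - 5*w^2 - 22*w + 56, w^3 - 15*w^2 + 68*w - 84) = w^2 - 9*w + 14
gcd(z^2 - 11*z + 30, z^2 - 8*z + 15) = z - 5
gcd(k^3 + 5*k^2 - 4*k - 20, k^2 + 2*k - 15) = k + 5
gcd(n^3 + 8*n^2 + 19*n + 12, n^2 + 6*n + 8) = n + 4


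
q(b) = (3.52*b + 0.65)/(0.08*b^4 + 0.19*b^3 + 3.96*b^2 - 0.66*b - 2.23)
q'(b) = (3.52*b + 0.65)*(-0.32*b^3 - 0.57*b^2 - 7.92*b + 0.66)/(0.08*b^4 + 0.19*b^3 + 3.96*b^2 - 0.66*b - 2.23)^2 + 3.52/(0.08*b^4 + 0.19*b^3 + 3.96*b^2 - 0.66*b - 2.23) = (0.2816*b^4 + 0.6688*b^3 + 13.9392*b^2 - 2.3232*b - (3.52*b + 0.65)*(0.32*b^3 + 0.57*b^2 + 7.92*b - 0.66) - 7.8496)/(0.08*b^4 + 0.19*b^3 + 3.96*b^2 - 0.66*b - 2.23)^2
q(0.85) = 15.94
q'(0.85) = -450.40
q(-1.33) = -0.74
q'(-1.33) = -0.84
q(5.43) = 0.09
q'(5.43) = -0.03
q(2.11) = 0.46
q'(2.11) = -0.38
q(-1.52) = -0.61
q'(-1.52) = -0.54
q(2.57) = 0.34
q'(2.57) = -0.21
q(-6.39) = -0.09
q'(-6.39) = -0.03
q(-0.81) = -2.63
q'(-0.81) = -17.42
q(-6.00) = -0.10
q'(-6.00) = -0.03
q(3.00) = 0.26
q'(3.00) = -0.14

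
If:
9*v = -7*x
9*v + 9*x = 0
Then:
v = 0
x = 0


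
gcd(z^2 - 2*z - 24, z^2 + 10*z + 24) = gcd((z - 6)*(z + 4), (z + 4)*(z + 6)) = z + 4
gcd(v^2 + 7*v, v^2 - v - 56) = v + 7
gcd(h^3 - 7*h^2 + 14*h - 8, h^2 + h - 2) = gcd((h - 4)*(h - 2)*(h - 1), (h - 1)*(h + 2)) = h - 1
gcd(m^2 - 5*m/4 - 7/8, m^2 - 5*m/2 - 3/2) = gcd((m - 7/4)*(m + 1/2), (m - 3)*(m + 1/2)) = m + 1/2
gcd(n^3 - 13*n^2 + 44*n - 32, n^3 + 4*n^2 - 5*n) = n - 1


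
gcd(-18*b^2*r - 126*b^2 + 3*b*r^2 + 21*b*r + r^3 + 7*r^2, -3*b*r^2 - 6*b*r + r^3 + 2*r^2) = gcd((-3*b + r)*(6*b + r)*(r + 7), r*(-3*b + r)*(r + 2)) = -3*b + r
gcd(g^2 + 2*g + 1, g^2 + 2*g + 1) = g^2 + 2*g + 1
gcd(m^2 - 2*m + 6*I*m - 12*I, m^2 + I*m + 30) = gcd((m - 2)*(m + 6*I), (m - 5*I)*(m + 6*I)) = m + 6*I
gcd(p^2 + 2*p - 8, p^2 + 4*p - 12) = p - 2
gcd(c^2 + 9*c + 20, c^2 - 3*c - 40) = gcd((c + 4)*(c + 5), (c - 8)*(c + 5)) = c + 5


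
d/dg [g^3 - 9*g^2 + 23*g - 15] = 3*g^2 - 18*g + 23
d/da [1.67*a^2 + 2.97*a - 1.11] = 3.34*a + 2.97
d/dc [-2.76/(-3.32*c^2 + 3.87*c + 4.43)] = (10.6812 - 18.3264*c)/(-3.32*c^2 + 3.87*c + 4.43)^2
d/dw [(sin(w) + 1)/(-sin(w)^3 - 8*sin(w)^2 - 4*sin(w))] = (2*sin(w)^3 + 11*sin(w)^2 + 16*sin(w) + 4)*cos(w)/((sin(w)^2 + 8*sin(w) + 4)^2*sin(w)^2)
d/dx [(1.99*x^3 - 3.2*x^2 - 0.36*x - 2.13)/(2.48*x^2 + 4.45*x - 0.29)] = (4.9352*x^4 + 17.711*x^3 - 15.0785*x^2 + 12.4208*x + 9.5829)/(6.1504*x^4 + 22.072*x^3 + 18.3641*x^2 - 2.581*x + 0.0841)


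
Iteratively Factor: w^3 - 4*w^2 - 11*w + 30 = (w + 3)*(w^2 - 7*w + 10) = (w - 5)*(w + 3)*(w - 2)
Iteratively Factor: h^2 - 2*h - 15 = (h - 5)*(h + 3)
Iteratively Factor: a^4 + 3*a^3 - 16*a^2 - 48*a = (a - 4)*(a^3 + 7*a^2 + 12*a) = (a - 4)*(a + 4)*(a^2 + 3*a) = a*(a - 4)*(a + 4)*(a + 3)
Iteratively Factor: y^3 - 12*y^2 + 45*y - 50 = (y - 5)*(y^2 - 7*y + 10) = (y - 5)*(y - 2)*(y - 5)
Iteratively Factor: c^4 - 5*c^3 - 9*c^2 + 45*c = (c - 3)*(c^3 - 2*c^2 - 15*c) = (c - 3)*(c + 3)*(c^2 - 5*c) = (c - 5)*(c - 3)*(c + 3)*(c)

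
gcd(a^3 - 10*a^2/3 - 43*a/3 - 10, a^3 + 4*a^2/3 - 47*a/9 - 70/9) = a + 5/3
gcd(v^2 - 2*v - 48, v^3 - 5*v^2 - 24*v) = v - 8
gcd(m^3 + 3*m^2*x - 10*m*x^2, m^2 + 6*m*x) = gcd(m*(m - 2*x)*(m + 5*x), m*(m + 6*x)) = m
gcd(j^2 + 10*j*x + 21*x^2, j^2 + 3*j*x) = j + 3*x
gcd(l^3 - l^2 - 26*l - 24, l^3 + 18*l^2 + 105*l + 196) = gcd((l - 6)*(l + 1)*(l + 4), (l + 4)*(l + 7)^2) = l + 4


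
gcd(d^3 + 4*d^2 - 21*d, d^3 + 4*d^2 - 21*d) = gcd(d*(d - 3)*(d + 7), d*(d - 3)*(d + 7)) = d^3 + 4*d^2 - 21*d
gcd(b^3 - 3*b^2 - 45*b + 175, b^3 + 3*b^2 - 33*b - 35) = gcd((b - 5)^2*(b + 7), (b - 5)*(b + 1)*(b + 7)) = b^2 + 2*b - 35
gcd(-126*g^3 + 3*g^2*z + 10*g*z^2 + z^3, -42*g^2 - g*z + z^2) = 6*g + z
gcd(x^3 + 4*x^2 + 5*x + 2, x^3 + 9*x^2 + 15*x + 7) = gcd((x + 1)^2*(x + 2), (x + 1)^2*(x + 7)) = x^2 + 2*x + 1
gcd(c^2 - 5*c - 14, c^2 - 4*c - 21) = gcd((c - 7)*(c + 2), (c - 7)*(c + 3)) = c - 7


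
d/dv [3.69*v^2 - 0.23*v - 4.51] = 7.38*v - 0.23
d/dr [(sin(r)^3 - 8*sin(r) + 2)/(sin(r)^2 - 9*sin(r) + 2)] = (sin(r)^4 - 18*sin(r)^3 + 14*sin(r)^2 - 4*sin(r) + 2)*cos(r)/(sin(r)^2 - 9*sin(r) + 2)^2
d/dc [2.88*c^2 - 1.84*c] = 5.76*c - 1.84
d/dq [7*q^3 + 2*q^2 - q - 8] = 21*q^2 + 4*q - 1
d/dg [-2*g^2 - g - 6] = -4*g - 1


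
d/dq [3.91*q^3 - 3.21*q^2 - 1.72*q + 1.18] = 11.73*q^2 - 6.42*q - 1.72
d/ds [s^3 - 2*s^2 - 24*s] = 3*s^2 - 4*s - 24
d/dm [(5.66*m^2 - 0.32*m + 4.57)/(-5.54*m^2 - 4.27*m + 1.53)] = (-25.941*m^2 + 67.9552*m + 19.0243)/(30.6916*m^4 + 47.3116*m^3 + 1.2805*m^2 - 13.0662*m + 2.3409)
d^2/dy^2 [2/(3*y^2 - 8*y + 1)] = 4*(-9*y^2 + 24*y + 4*(3*y - 4)^2 - 3)/(3*y^2 - 8*y + 1)^3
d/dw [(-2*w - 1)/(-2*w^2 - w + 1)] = (4*w^2 + 2*w - (2*w + 1)*(4*w + 1) - 2)/(2*w^2 + w - 1)^2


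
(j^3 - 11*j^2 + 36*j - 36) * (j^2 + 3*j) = j^5 - 8*j^4 + 3*j^3 + 72*j^2 - 108*j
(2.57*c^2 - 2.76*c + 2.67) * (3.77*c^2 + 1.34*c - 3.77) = 9.6889*c^4 - 6.9614*c^3 - 3.3214*c^2 + 13.983*c - 10.0659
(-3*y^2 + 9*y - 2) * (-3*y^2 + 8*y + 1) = 9*y^4 - 51*y^3 + 75*y^2 - 7*y - 2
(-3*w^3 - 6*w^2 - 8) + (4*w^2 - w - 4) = -3*w^3 - 2*w^2 - w - 12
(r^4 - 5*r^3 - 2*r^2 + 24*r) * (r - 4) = r^5 - 9*r^4 + 18*r^3 + 32*r^2 - 96*r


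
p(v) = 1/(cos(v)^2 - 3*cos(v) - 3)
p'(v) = (2*sin(v)*cos(v) - 3*sin(v))/(cos(v)^2 - 3*cos(v) - 3)^2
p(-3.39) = 1.18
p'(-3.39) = -1.69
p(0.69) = -0.21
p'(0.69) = -0.04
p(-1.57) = -0.33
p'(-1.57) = 0.33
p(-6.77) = -0.21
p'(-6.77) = 0.02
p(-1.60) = -0.34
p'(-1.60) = 0.36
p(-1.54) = -0.32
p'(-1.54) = 0.31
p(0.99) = -0.23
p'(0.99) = -0.08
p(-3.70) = 3.79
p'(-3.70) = -35.82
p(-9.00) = 1.77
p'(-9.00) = 6.26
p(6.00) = -0.20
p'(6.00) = 0.01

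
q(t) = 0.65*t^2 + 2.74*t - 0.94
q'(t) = 1.3*t + 2.74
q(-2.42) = -3.76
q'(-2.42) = -0.41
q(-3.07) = -3.23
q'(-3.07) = -1.25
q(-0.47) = -2.08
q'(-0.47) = 2.13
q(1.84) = 6.30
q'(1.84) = 5.13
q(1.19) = 3.24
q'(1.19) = 4.29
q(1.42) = 4.26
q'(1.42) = 4.59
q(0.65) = 1.12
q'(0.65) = 3.58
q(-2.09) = -3.83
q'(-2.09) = 0.02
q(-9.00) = 27.05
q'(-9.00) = -8.96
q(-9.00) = 27.05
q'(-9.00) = -8.96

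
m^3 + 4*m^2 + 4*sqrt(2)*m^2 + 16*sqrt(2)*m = m*(m + 4)*(m + 4*sqrt(2))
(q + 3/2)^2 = q^2 + 3*q + 9/4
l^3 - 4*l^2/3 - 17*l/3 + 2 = (l - 3)*(l - 1/3)*(l + 2)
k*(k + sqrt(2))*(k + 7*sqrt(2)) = k^3 + 8*sqrt(2)*k^2 + 14*k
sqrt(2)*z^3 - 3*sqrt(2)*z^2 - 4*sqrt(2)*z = z*(z - 4)*(sqrt(2)*z + sqrt(2))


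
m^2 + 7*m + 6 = (m + 1)*(m + 6)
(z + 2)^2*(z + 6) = z^3 + 10*z^2 + 28*z + 24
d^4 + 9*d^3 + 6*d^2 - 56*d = d*(d - 2)*(d + 4)*(d + 7)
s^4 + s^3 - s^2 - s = s*(s - 1)*(s + 1)^2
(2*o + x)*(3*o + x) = 6*o^2 + 5*o*x + x^2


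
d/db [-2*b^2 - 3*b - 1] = -4*b - 3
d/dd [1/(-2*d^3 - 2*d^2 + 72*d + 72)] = (3*d^2/2 + d - 18)/(d^3 + d^2 - 36*d - 36)^2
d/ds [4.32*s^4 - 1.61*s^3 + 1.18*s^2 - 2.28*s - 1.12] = 17.28*s^3 - 4.83*s^2 + 2.36*s - 2.28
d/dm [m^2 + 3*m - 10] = 2*m + 3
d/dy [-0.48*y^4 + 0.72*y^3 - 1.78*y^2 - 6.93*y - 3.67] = -1.92*y^3 + 2.16*y^2 - 3.56*y - 6.93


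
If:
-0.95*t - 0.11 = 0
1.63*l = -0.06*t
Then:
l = 0.00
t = -0.12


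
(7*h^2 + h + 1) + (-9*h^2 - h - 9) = -2*h^2 - 8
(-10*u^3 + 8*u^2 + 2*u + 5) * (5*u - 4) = -50*u^4 + 80*u^3 - 22*u^2 + 17*u - 20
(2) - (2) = 0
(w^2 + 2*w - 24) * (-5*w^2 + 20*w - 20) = -5*w^4 + 10*w^3 + 140*w^2 - 520*w + 480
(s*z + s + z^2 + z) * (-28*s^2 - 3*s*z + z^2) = -28*s^3*z - 28*s^3 - 31*s^2*z^2 - 31*s^2*z - 2*s*z^3 - 2*s*z^2 + z^4 + z^3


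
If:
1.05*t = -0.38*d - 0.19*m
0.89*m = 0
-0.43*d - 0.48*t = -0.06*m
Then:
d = 0.00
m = 0.00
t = 0.00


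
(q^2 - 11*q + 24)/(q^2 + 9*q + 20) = (q^2 - 11*q + 24)/(q^2 + 9*q + 20)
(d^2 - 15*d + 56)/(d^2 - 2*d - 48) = (d - 7)/(d + 6)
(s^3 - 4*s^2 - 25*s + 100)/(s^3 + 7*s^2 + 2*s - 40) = (s^2 - 9*s + 20)/(s^2 + 2*s - 8)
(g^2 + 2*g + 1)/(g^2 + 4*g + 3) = (g + 1)/(g + 3)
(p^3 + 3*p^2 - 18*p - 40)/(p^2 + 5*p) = p - 2 - 8/p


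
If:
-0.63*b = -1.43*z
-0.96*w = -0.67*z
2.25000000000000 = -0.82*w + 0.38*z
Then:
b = -26.56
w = -8.17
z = -11.70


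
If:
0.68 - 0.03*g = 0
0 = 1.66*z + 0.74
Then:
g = 22.67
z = -0.45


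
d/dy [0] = 0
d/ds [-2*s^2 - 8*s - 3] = -4*s - 8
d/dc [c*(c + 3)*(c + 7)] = 3*c^2 + 20*c + 21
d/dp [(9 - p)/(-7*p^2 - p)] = (-7*p^2 + 126*p + 9)/(p^2*(49*p^2 + 14*p + 1))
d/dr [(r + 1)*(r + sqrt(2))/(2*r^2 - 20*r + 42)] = (-(r - 5)*(r + 1)*(r + sqrt(2)) + (2*r + 1 + sqrt(2))*(r^2 - 10*r + 21)/2)/(r^2 - 10*r + 21)^2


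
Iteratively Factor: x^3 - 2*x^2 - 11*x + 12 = (x + 3)*(x^2 - 5*x + 4) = (x - 1)*(x + 3)*(x - 4)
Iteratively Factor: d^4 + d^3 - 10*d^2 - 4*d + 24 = (d + 2)*(d^3 - d^2 - 8*d + 12) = (d - 2)*(d + 2)*(d^2 + d - 6) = (d - 2)^2*(d + 2)*(d + 3)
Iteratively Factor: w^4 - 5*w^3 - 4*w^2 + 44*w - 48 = (w + 3)*(w^3 - 8*w^2 + 20*w - 16) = (w - 2)*(w + 3)*(w^2 - 6*w + 8) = (w - 4)*(w - 2)*(w + 3)*(w - 2)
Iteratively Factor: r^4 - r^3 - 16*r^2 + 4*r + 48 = (r - 2)*(r^3 + r^2 - 14*r - 24) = (r - 4)*(r - 2)*(r^2 + 5*r + 6) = (r - 4)*(r - 2)*(r + 3)*(r + 2)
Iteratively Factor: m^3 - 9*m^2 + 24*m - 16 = (m - 1)*(m^2 - 8*m + 16) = (m - 4)*(m - 1)*(m - 4)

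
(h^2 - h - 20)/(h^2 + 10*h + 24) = (h - 5)/(h + 6)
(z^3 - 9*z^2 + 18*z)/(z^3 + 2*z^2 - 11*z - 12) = z*(z - 6)/(z^2 + 5*z + 4)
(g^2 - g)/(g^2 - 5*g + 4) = g/(g - 4)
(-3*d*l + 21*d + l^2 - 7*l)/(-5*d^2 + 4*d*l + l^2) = (-3*d*l + 21*d + l^2 - 7*l)/(-5*d^2 + 4*d*l + l^2)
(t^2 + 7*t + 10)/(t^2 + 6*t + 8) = (t + 5)/(t + 4)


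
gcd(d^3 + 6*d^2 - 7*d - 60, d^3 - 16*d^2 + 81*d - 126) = d - 3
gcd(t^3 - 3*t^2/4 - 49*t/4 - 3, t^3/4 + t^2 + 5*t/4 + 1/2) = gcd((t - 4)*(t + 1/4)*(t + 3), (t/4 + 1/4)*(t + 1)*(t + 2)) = 1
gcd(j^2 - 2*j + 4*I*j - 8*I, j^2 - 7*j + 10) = j - 2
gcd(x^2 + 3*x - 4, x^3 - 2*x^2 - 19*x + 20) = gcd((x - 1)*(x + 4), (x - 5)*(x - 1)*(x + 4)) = x^2 + 3*x - 4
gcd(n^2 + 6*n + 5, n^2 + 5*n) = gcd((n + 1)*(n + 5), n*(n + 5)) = n + 5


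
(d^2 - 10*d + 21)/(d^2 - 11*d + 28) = (d - 3)/(d - 4)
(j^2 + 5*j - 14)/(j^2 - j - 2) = (j + 7)/(j + 1)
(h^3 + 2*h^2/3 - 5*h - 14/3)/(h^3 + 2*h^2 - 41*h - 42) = (h^2 - h/3 - 14/3)/(h^2 + h - 42)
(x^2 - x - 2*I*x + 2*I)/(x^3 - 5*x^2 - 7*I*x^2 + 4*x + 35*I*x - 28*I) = (x - 2*I)/(x^2 - x*(4 + 7*I) + 28*I)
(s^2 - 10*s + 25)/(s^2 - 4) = (s^2 - 10*s + 25)/(s^2 - 4)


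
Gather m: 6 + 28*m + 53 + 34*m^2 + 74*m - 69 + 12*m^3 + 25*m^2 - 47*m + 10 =12*m^3 + 59*m^2 + 55*m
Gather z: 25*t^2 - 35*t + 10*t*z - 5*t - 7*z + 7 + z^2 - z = 25*t^2 - 40*t + z^2 + z*(10*t - 8) + 7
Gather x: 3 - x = 3 - x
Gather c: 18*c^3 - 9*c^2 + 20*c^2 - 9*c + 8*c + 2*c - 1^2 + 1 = 18*c^3 + 11*c^2 + c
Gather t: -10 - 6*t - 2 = -6*t - 12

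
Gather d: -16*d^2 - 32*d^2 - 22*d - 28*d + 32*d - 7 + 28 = -48*d^2 - 18*d + 21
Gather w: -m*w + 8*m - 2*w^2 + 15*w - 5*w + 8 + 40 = 8*m - 2*w^2 + w*(10 - m) + 48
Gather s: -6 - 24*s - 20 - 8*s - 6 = -32*s - 32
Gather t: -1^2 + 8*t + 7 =8*t + 6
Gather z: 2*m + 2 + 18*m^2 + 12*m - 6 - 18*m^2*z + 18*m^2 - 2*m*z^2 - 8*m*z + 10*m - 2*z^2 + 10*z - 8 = 36*m^2 + 24*m + z^2*(-2*m - 2) + z*(-18*m^2 - 8*m + 10) - 12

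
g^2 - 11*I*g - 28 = (g - 7*I)*(g - 4*I)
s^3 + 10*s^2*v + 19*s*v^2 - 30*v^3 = (s - v)*(s + 5*v)*(s + 6*v)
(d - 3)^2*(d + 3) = d^3 - 3*d^2 - 9*d + 27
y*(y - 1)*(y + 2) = y^3 + y^2 - 2*y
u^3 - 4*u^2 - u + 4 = (u - 4)*(u - 1)*(u + 1)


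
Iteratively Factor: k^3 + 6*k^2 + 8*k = (k)*(k^2 + 6*k + 8) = k*(k + 4)*(k + 2)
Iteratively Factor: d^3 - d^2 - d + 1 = (d - 1)*(d^2 - 1) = (d - 1)*(d + 1)*(d - 1)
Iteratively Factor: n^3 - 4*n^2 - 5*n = (n - 5)*(n^2 + n) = n*(n - 5)*(n + 1)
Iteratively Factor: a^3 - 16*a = (a - 4)*(a^2 + 4*a) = a*(a - 4)*(a + 4)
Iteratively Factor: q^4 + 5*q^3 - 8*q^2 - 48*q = (q + 4)*(q^3 + q^2 - 12*q) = (q - 3)*(q + 4)*(q^2 + 4*q) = (q - 3)*(q + 4)^2*(q)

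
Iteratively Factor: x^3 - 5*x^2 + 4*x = (x - 1)*(x^2 - 4*x) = (x - 4)*(x - 1)*(x)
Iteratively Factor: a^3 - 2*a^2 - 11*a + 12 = (a - 4)*(a^2 + 2*a - 3) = (a - 4)*(a + 3)*(a - 1)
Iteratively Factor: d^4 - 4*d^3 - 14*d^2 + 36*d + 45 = (d - 3)*(d^3 - d^2 - 17*d - 15) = (d - 3)*(d + 1)*(d^2 - 2*d - 15) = (d - 3)*(d + 1)*(d + 3)*(d - 5)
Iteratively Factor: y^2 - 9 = (y + 3)*(y - 3)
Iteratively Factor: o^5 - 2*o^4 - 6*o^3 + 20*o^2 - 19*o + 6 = (o - 1)*(o^4 - o^3 - 7*o^2 + 13*o - 6) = (o - 1)^2*(o^3 - 7*o + 6) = (o - 2)*(o - 1)^2*(o^2 + 2*o - 3) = (o - 2)*(o - 1)^2*(o + 3)*(o - 1)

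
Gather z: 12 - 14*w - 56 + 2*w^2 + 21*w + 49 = 2*w^2 + 7*w + 5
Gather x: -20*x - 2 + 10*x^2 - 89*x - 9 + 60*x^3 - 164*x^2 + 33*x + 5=60*x^3 - 154*x^2 - 76*x - 6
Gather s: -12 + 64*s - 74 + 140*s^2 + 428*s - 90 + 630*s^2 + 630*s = 770*s^2 + 1122*s - 176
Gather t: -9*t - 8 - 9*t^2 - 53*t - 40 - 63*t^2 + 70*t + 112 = -72*t^2 + 8*t + 64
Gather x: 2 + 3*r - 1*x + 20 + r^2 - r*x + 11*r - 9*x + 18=r^2 + 14*r + x*(-r - 10) + 40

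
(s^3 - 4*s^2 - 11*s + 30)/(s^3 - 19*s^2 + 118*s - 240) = (s^2 + s - 6)/(s^2 - 14*s + 48)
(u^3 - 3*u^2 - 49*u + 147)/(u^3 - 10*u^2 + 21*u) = (u + 7)/u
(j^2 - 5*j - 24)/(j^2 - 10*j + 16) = (j + 3)/(j - 2)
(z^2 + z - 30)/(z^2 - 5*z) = (z + 6)/z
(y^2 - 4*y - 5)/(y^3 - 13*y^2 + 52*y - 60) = (y + 1)/(y^2 - 8*y + 12)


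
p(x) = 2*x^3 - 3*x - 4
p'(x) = 6*x^2 - 3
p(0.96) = -5.11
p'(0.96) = 2.53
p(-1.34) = -4.79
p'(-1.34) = 7.77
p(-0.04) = -3.88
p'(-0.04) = -2.99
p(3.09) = 45.74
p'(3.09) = 54.29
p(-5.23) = -274.42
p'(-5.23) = 161.12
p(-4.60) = -184.87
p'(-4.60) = 123.96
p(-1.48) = -6.04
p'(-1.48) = 10.14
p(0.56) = -5.33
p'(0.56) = -1.12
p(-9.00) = -1435.00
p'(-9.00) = 483.00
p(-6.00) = -418.00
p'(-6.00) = 213.00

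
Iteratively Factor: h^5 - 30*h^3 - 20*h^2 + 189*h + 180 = (h + 3)*(h^4 - 3*h^3 - 21*h^2 + 43*h + 60) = (h + 1)*(h + 3)*(h^3 - 4*h^2 - 17*h + 60) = (h - 3)*(h + 1)*(h + 3)*(h^2 - h - 20) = (h - 5)*(h - 3)*(h + 1)*(h + 3)*(h + 4)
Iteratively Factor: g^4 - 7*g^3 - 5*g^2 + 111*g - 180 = (g + 4)*(g^3 - 11*g^2 + 39*g - 45) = (g - 3)*(g + 4)*(g^2 - 8*g + 15) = (g - 3)^2*(g + 4)*(g - 5)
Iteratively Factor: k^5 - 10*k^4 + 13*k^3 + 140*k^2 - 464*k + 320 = (k - 1)*(k^4 - 9*k^3 + 4*k^2 + 144*k - 320) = (k - 4)*(k - 1)*(k^3 - 5*k^2 - 16*k + 80) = (k - 4)*(k - 1)*(k + 4)*(k^2 - 9*k + 20) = (k - 4)^2*(k - 1)*(k + 4)*(k - 5)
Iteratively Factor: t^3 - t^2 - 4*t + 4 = (t - 1)*(t^2 - 4) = (t - 1)*(t + 2)*(t - 2)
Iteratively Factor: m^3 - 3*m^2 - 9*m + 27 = (m - 3)*(m^2 - 9) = (m - 3)*(m + 3)*(m - 3)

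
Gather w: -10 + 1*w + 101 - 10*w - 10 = 81 - 9*w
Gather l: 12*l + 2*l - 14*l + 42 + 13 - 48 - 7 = 0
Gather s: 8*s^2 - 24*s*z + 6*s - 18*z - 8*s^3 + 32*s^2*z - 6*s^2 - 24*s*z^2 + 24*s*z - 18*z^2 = -8*s^3 + s^2*(32*z + 2) + s*(6 - 24*z^2) - 18*z^2 - 18*z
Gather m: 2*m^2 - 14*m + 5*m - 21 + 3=2*m^2 - 9*m - 18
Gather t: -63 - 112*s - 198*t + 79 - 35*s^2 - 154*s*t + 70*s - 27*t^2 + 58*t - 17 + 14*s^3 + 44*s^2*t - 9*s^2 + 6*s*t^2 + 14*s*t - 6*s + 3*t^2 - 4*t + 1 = 14*s^3 - 44*s^2 - 48*s + t^2*(6*s - 24) + t*(44*s^2 - 140*s - 144)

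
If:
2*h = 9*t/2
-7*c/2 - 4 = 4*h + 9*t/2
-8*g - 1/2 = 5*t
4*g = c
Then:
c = 53/38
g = 53/152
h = -225/152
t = -25/38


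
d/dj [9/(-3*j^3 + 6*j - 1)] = 27*(3*j^2 - 2)/(3*j^3 - 6*j + 1)^2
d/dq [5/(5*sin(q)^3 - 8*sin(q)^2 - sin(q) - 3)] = 5*(-15*sin(q)^2 + 16*sin(q) + 1)*cos(q)/(-5*sin(q)^3 + 8*sin(q)^2 + sin(q) + 3)^2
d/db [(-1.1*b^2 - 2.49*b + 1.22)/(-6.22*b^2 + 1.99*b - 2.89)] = (-17.6768*b^2 + 21.5348*b + 4.7683)/(38.6884*b^4 - 24.7556*b^3 + 39.9117*b^2 - 11.5022*b + 8.3521)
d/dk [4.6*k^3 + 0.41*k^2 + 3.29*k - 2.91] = 13.8*k^2 + 0.82*k + 3.29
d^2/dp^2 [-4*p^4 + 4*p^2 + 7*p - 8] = 8 - 48*p^2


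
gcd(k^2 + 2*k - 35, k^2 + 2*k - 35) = k^2 + 2*k - 35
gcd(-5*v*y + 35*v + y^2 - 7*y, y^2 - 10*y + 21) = y - 7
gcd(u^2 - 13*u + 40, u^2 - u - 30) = 1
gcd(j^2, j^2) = j^2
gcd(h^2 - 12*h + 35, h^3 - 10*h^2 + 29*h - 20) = h - 5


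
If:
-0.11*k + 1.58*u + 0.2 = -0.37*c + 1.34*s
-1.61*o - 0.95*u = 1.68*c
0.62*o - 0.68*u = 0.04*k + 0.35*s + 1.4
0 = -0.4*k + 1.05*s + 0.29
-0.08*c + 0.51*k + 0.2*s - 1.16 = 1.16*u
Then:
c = 9.87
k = -8.38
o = -6.78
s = -3.47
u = -5.96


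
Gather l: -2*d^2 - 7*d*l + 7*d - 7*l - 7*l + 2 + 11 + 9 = -2*d^2 + 7*d + l*(-7*d - 14) + 22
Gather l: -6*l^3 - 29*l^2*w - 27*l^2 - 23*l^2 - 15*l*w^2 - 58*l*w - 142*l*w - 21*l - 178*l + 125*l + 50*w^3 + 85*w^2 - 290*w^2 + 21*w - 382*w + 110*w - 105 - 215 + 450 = -6*l^3 + l^2*(-29*w - 50) + l*(-15*w^2 - 200*w - 74) + 50*w^3 - 205*w^2 - 251*w + 130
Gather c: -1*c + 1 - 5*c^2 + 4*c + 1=-5*c^2 + 3*c + 2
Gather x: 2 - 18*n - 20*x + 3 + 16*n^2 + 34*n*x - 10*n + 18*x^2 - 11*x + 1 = 16*n^2 - 28*n + 18*x^2 + x*(34*n - 31) + 6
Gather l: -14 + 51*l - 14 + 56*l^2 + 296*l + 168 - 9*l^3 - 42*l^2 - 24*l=-9*l^3 + 14*l^2 + 323*l + 140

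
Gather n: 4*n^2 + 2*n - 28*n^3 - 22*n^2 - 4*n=-28*n^3 - 18*n^2 - 2*n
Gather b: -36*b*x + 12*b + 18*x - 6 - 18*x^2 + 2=b*(12 - 36*x) - 18*x^2 + 18*x - 4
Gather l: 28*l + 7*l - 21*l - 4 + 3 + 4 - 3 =14*l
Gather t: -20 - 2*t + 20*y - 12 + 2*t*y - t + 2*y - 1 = t*(2*y - 3) + 22*y - 33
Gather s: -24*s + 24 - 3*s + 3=27 - 27*s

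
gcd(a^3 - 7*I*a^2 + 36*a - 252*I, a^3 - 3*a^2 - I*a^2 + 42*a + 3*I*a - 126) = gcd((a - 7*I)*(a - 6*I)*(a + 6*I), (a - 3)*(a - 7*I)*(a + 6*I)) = a^2 - I*a + 42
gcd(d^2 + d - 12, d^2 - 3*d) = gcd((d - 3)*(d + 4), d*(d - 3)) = d - 3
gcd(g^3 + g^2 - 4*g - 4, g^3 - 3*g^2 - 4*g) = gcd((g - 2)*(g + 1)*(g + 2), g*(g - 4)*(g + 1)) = g + 1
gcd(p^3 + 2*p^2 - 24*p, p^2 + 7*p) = p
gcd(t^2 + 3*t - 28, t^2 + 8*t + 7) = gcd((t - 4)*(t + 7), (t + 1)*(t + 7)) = t + 7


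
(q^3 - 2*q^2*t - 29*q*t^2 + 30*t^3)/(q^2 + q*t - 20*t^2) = (q^2 - 7*q*t + 6*t^2)/(q - 4*t)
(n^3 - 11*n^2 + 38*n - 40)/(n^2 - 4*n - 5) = (n^2 - 6*n + 8)/(n + 1)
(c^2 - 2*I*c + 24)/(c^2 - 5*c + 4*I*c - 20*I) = (c - 6*I)/(c - 5)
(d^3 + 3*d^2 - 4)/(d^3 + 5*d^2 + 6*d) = (d^2 + d - 2)/(d*(d + 3))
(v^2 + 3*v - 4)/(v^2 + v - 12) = (v - 1)/(v - 3)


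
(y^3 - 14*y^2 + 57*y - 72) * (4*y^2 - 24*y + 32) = 4*y^5 - 80*y^4 + 596*y^3 - 2104*y^2 + 3552*y - 2304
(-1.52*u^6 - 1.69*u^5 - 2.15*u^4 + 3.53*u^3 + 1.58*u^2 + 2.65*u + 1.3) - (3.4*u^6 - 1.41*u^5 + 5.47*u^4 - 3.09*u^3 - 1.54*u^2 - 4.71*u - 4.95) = -4.92*u^6 - 0.28*u^5 - 7.62*u^4 + 6.62*u^3 + 3.12*u^2 + 7.36*u + 6.25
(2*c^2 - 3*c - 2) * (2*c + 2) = 4*c^3 - 2*c^2 - 10*c - 4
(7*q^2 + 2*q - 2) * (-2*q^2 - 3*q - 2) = -14*q^4 - 25*q^3 - 16*q^2 + 2*q + 4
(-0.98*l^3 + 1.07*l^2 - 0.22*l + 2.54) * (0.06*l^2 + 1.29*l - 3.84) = -0.0588*l^5 - 1.2*l^4 + 5.1303*l^3 - 4.2402*l^2 + 4.1214*l - 9.7536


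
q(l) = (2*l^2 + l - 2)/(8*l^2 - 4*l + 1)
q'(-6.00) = -0.00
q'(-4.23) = -0.02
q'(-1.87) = -0.10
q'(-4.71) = -0.01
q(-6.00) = 0.20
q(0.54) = -0.75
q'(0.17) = -4.42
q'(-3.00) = -0.04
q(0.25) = -3.25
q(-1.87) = 0.09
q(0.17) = -3.22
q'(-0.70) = -0.67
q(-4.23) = 0.18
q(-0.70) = -0.22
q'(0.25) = 4.00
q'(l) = (4 - 16*l)*(2*l^2 + l - 2)/(8*l^2 - 4*l + 1)^2 + (4*l + 1)/(8*l^2 - 4*l + 1)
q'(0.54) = 5.65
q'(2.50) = -0.01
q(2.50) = 0.32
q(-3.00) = 0.15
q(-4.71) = 0.19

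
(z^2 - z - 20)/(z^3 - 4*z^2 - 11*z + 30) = (z + 4)/(z^2 + z - 6)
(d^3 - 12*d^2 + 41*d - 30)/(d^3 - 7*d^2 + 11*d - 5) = (d - 6)/(d - 1)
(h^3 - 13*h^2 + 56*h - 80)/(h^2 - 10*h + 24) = (h^2 - 9*h + 20)/(h - 6)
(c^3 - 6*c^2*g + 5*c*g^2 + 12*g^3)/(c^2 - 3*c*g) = c - 3*g - 4*g^2/c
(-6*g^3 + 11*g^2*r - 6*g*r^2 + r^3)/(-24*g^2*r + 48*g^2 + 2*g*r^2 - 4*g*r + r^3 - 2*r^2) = (6*g^3 - 11*g^2*r + 6*g*r^2 - r^3)/(24*g^2*r - 48*g^2 - 2*g*r^2 + 4*g*r - r^3 + 2*r^2)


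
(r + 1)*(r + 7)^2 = r^3 + 15*r^2 + 63*r + 49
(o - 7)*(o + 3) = o^2 - 4*o - 21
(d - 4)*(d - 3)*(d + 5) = d^3 - 2*d^2 - 23*d + 60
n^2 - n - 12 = (n - 4)*(n + 3)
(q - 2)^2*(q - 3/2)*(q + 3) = q^4 - 5*q^3/2 - 13*q^2/2 + 24*q - 18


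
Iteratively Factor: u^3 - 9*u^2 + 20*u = (u)*(u^2 - 9*u + 20) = u*(u - 4)*(u - 5)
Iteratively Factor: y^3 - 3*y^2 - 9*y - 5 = (y - 5)*(y^2 + 2*y + 1) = (y - 5)*(y + 1)*(y + 1)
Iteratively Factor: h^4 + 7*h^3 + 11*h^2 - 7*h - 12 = (h - 1)*(h^3 + 8*h^2 + 19*h + 12) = (h - 1)*(h + 4)*(h^2 + 4*h + 3) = (h - 1)*(h + 3)*(h + 4)*(h + 1)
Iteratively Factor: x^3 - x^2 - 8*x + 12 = (x + 3)*(x^2 - 4*x + 4) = (x - 2)*(x + 3)*(x - 2)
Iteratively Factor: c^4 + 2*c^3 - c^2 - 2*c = (c + 2)*(c^3 - c) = (c + 1)*(c + 2)*(c^2 - c) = (c - 1)*(c + 1)*(c + 2)*(c)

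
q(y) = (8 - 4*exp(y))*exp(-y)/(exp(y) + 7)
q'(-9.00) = -9260.67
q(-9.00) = 9259.93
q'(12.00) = 0.00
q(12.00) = 0.00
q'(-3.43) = -35.28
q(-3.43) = 34.56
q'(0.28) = -0.77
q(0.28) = 0.25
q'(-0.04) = -1.11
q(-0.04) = 0.54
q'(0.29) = -0.76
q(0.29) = 0.24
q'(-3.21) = -28.31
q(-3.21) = 27.59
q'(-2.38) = -12.34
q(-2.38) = 11.62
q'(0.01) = -1.05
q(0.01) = 0.49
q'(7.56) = 0.00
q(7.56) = -0.00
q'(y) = -(8 - 4*exp(y))*exp(-y)/(exp(y) + 7) - (8 - 4*exp(y))/(exp(y) + 7)^2 - 4/(exp(y) + 7) = 4*(exp(2*y) - 4*exp(y) - 14)*exp(-y)/(exp(2*y) + 14*exp(y) + 49)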